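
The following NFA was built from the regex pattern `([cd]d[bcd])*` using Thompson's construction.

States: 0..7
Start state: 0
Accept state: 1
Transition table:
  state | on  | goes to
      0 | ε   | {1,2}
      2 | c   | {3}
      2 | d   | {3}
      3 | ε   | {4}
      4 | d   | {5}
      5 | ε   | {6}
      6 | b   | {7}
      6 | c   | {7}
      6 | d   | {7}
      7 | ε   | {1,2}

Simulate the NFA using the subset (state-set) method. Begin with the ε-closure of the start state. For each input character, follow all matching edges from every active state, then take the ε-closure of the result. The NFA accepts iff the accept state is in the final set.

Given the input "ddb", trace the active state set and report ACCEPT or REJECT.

S₀ = ε-closure({0}) = {0,1,2}
'd' @ 1: {3,4}
'd' @ 2: {5,6}
'b' @ 3: {1,2,7}  (accept∈set)
after full input: {1,2,7}  (accept=1 in)

Answer: ACCEPT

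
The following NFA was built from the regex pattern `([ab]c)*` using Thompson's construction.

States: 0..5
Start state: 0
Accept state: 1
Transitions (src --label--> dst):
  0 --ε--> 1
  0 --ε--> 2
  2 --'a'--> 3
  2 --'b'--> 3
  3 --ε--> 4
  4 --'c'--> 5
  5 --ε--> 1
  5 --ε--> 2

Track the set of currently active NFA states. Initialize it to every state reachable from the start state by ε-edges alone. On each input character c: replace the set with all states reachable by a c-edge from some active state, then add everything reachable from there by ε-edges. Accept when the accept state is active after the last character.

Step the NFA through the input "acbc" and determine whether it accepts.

S₀ = ε-closure({0}) = {0,1,2}
'a' @ 1: {3,4}
'c' @ 2: {1,2,5}  (accept∈set)
'b' @ 3: {3,4}
'c' @ 4: {1,2,5}  (accept∈set)
after full input: {1,2,5}  (accept=1 in)

Answer: ACCEPT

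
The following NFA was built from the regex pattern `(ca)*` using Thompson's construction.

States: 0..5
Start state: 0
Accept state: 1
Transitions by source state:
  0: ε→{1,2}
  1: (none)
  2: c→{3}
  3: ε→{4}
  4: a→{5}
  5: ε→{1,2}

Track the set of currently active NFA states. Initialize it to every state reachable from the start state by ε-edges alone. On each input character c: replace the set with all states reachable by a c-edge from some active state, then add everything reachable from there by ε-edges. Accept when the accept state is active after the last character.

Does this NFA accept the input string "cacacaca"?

Answer: ACCEPT

Trace:
initial (ε-close {0}): {0,1,2}
'c' @ 1: {3,4}
'a' @ 2: {1,2,5}  [accepting]
'c' @ 3: {3,4}
'a' @ 4: {1,2,5}  [accepting]
'c' @ 5: {3,4}
'a' @ 6: {1,2,5}  [accepting]
'c' @ 7: {3,4}
'a' @ 8: {1,2,5}  [accepting]
final: {1,2,5}; accept 1 in set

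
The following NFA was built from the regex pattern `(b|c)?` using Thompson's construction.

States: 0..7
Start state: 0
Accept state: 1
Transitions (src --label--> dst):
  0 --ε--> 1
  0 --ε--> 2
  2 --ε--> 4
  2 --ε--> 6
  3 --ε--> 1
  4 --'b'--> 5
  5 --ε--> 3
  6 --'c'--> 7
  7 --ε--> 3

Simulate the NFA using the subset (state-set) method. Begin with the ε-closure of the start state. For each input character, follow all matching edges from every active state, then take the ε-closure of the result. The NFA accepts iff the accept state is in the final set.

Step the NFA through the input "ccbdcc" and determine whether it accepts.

Answer: REJECT

Steps:
start: ε-closure({0}) = {0,1,2,4,6}
'c' @ 1: {1,3,7}  (accept∈set)
'c' @ 2: {}  — dead — no transitions
rest 'bdcc' ignored (set empty)
end set {} — state 1 not in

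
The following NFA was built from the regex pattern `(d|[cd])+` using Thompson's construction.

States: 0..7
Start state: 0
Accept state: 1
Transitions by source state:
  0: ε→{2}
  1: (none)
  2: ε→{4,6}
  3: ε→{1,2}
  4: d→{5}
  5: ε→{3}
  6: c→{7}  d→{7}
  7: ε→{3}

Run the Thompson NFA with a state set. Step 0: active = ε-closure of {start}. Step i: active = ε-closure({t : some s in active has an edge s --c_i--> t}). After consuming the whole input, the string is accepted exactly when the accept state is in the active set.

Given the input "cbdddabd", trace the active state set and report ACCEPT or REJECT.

Answer: REJECT

Steps:
initial (ε-close {0}): {0,2,4,6}
'c' @ 1: {1,2,3,4,6,7}  ✓accept
'b' @ 2: {}  — no active states
rest 'dddabd' ignored (set empty)
after full input: {}  (accept=1 not in)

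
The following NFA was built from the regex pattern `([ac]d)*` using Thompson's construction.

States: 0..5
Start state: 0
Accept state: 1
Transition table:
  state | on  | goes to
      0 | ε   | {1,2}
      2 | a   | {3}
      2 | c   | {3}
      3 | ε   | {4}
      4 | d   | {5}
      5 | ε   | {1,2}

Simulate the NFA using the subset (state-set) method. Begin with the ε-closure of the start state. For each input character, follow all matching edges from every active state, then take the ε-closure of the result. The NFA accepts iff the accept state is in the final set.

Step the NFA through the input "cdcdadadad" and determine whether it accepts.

Answer: ACCEPT

Derivation:
start: ε-closure({0}) = {0,1,2}
'c' @ 1: {3,4}
'd' @ 2: {1,2,5}  [accepting]
'c' @ 3: {3,4}
'd' @ 4: {1,2,5}  [accepting]
'a' @ 5: {3,4}
'd' @ 6: {1,2,5}  [accepting]
'a' @ 7: {3,4}
'd' @ 8: {1,2,5}  [accepting]
'a' @ 9: {3,4}
'd' @ 10: {1,2,5}  [accepting]
final: {1,2,5}; accept 1 in set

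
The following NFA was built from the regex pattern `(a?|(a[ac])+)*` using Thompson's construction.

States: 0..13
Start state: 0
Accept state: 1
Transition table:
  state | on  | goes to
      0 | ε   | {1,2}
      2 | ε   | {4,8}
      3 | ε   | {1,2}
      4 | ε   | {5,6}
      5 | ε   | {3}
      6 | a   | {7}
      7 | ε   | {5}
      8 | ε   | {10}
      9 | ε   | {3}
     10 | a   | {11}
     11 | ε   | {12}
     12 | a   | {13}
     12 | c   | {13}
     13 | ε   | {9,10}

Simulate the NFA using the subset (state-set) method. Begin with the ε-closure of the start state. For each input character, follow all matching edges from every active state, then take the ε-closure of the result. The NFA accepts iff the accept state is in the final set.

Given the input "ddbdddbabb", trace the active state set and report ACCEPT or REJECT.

Answer: REJECT

Derivation:
S₀ = ε-closure({0}) = {0,1,2,3,4,5,6,8,10}
'd' @ 1: {}  — no active states
rest 'dbdddbabb' ignored (set empty)
final: {}; accept 1 not in set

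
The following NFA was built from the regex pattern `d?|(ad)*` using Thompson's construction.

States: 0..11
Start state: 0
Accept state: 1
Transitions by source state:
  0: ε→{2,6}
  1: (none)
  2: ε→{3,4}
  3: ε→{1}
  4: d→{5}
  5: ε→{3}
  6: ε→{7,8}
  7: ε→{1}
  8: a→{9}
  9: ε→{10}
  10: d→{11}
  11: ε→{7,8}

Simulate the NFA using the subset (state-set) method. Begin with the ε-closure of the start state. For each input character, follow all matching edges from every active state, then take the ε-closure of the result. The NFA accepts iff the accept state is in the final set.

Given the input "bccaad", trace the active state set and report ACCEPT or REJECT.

Answer: REJECT

Derivation:
initial (ε-close {0}): {0,1,2,3,4,6,7,8}
'b' @ 1: {}  — state set empty
rest 'ccaad' ignored (set empty)
final: {}; accept 1 not in set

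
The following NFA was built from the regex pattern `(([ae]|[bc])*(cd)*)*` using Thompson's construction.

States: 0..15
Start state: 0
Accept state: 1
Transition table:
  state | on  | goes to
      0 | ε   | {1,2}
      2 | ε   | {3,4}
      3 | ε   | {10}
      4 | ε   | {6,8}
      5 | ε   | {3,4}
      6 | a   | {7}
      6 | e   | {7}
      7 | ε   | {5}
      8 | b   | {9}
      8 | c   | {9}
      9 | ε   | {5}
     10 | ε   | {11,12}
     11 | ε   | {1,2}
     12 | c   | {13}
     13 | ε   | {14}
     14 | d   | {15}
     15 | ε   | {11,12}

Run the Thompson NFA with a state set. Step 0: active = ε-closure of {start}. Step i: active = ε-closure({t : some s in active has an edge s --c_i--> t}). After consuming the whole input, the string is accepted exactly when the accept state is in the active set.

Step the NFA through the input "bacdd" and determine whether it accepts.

S₀ = ε-closure({0}) = {0,1,2,3,4,6,8,10,11,12}
'b' @ 1: {1,2,3,4,5,6,8,9,10,11,12}  [accepting]
'a' @ 2: {1,2,3,4,5,6,7,8,10,11,12}  [accepting]
'c' @ 3: {1,2,3,4,5,6,8,9,10,11,12,13,14}  [accepting]
'd' @ 4: {1,2,3,4,6,8,10,11,12,15}  [accepting]
'd' @ 5: {}  — dead — no transitions
after full input: {}  (accept=1 not in)

Answer: REJECT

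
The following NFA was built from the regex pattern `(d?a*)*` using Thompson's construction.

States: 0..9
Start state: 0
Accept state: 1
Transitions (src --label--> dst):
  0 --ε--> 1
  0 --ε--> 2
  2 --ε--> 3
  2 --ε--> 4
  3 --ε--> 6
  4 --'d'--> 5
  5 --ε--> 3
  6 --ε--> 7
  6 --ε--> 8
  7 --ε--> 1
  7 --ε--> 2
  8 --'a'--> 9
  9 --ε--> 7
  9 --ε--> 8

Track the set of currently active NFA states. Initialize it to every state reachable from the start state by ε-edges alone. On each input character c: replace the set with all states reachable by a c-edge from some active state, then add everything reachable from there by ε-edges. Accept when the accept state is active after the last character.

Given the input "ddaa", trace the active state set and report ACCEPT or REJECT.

initial (ε-close {0}): {0,1,2,3,4,6,7,8}
'd' @ 1: {1,2,3,4,5,6,7,8}  (accept∈set)
'd' @ 2: {1,2,3,4,5,6,7,8}  (accept∈set)
'a' @ 3: {1,2,3,4,6,7,8,9}  (accept∈set)
'a' @ 4: {1,2,3,4,6,7,8,9}  (accept∈set)
final: {1,2,3,4,6,7,8,9}; accept 1 in set

Answer: ACCEPT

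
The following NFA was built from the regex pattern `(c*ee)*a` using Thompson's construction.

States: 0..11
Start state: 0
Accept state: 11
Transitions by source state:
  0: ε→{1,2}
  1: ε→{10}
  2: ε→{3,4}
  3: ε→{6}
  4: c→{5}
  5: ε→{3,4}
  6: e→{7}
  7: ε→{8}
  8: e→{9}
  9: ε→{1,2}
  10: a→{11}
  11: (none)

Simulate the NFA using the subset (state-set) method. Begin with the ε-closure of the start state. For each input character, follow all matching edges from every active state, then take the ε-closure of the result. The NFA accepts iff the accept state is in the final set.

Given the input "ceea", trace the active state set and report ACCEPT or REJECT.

start: ε-closure({0}) = {0,1,2,3,4,6,10}
'c' @ 1: {3,4,5,6}
'e' @ 2: {7,8}
'e' @ 3: {1,2,3,4,6,9,10}
'a' @ 4: {11}  (accept∈set)
end set {11} — state 11 in

Answer: ACCEPT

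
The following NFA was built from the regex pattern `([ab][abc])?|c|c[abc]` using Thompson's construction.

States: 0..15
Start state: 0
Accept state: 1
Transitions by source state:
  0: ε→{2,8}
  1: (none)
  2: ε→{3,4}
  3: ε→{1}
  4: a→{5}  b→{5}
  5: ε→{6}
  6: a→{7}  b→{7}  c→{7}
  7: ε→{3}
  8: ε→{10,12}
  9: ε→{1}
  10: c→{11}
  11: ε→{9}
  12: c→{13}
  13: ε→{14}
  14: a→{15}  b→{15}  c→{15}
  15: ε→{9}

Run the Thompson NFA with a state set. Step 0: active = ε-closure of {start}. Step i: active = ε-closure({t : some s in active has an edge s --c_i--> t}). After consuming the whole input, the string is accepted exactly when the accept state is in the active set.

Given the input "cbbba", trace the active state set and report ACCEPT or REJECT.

Answer: REJECT

Trace:
start: ε-closure({0}) = {0,1,2,3,4,8,10,12}
'c' @ 1: {1,9,11,13,14}  [accepting]
'b' @ 2: {1,9,15}  [accepting]
'b' @ 3: {}  — dead — no transitions
rest 'ba' ignored (set empty)
end set {} — state 1 not in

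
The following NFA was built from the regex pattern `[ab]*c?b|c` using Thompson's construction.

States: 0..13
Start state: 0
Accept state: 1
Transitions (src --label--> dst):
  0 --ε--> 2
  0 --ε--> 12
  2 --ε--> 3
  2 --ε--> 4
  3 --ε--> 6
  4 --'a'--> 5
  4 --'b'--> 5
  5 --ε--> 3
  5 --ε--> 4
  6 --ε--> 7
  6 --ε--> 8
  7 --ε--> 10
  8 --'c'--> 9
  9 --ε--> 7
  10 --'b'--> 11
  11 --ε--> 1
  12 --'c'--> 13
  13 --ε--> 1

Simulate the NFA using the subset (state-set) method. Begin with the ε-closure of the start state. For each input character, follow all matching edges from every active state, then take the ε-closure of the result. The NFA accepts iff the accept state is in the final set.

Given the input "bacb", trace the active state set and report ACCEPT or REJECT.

S₀ = ε-closure({0}) = {0,2,3,4,6,7,8,10,12}
'b' @ 1: {1,3,4,5,6,7,8,10,11}  ✓accept
'a' @ 2: {3,4,5,6,7,8,10}
'c' @ 3: {7,9,10}
'b' @ 4: {1,11}  ✓accept
end set {1,11} — state 1 in

Answer: ACCEPT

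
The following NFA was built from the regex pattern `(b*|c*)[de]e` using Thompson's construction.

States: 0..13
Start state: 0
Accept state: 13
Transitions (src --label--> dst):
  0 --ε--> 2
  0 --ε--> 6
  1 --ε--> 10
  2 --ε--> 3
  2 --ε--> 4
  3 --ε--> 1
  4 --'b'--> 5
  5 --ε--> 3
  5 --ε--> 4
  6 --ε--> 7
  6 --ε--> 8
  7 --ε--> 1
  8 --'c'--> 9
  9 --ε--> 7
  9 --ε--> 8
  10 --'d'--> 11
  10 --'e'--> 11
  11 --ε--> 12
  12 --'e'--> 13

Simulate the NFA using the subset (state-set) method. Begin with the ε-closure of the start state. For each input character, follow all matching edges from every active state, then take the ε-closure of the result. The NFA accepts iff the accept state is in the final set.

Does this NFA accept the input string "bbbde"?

Answer: ACCEPT

Steps:
S₀ = ε-closure({0}) = {0,1,2,3,4,6,7,8,10}
'b' @ 1: {1,3,4,5,10}
'b' @ 2: {1,3,4,5,10}
'b' @ 3: {1,3,4,5,10}
'd' @ 4: {11,12}
'e' @ 5: {13}  (accept∈set)
after full input: {13}  (accept=13 in)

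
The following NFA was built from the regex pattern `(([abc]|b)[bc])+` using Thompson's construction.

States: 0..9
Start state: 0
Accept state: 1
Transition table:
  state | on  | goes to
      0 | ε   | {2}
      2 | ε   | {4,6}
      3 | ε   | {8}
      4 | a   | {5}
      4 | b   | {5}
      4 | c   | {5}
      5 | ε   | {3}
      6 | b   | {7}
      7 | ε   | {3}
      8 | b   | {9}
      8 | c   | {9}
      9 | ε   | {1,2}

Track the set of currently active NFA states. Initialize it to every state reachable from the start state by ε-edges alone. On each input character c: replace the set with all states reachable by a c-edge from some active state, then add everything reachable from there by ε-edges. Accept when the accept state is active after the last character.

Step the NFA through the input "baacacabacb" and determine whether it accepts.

initial (ε-close {0}): {0,2,4,6}
'b' @ 1: {3,5,7,8}
'a' @ 2: {}  — state set empty
rest 'acacabacb' ignored (set empty)
after full input: {}  (accept=1 not in)

Answer: REJECT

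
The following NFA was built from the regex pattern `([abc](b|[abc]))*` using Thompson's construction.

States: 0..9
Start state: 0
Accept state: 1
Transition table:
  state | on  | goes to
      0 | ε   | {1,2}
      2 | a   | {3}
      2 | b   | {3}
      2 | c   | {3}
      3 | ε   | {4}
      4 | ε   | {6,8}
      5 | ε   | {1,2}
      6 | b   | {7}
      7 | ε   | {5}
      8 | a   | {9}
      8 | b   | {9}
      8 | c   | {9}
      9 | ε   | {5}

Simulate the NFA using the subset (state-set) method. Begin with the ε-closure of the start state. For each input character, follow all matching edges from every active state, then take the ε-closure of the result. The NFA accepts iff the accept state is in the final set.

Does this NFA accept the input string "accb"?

initial (ε-close {0}): {0,1,2}
'a' @ 1: {3,4,6,8}
'c' @ 2: {1,2,5,9}  ✓accept
'c' @ 3: {3,4,6,8}
'b' @ 4: {1,2,5,7,9}  ✓accept
final: {1,2,5,7,9}; accept 1 in set

Answer: ACCEPT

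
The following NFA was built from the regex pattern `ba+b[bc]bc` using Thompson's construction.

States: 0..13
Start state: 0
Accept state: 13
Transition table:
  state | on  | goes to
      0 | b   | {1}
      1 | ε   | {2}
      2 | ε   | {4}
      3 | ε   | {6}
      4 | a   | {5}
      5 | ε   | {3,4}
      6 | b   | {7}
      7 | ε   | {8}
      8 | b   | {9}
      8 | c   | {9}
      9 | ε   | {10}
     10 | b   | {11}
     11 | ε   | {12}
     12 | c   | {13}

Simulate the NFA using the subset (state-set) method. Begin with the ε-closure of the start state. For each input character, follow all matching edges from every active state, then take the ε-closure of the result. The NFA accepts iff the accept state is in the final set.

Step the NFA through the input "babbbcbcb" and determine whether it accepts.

initial (ε-close {0}): {0}
'b' @ 1: {1,2,4}
'a' @ 2: {3,4,5,6}
'b' @ 3: {7,8}
'b' @ 4: {9,10}
'b' @ 5: {11,12}
'c' @ 6: {13}  [accepting]
'b' @ 7: {}  — state set empty
rest 'cb' ignored (set empty)
final: {}; accept 13 not in set

Answer: REJECT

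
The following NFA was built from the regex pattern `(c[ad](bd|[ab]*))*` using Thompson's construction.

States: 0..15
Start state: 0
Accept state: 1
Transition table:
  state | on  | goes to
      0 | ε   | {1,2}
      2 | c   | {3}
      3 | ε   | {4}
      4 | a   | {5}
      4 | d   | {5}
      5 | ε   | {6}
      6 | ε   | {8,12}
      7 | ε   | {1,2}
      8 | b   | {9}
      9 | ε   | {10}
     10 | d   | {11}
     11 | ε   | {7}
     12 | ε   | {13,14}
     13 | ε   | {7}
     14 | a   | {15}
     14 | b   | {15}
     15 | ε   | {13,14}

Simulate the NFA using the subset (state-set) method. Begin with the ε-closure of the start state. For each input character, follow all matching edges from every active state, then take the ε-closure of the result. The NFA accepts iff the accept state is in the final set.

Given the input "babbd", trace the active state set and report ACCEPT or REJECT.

Answer: REJECT

Trace:
start: ε-closure({0}) = {0,1,2}
'b' @ 1: {}  — no active states
rest 'abbd' ignored (set empty)
after full input: {}  (accept=1 not in)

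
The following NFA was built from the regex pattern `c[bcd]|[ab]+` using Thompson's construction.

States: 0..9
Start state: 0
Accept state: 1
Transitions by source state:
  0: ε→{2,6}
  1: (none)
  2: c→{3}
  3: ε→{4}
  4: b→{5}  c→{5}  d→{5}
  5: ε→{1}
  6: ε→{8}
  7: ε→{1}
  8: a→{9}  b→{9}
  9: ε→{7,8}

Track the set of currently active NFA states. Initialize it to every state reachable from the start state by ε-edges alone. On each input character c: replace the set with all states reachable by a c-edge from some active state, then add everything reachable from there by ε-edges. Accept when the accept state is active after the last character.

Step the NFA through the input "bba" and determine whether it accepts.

Answer: ACCEPT

Derivation:
S₀ = ε-closure({0}) = {0,2,6,8}
'b' @ 1: {1,7,8,9}  ✓accept
'b' @ 2: {1,7,8,9}  ✓accept
'a' @ 3: {1,7,8,9}  ✓accept
final: {1,7,8,9}; accept 1 in set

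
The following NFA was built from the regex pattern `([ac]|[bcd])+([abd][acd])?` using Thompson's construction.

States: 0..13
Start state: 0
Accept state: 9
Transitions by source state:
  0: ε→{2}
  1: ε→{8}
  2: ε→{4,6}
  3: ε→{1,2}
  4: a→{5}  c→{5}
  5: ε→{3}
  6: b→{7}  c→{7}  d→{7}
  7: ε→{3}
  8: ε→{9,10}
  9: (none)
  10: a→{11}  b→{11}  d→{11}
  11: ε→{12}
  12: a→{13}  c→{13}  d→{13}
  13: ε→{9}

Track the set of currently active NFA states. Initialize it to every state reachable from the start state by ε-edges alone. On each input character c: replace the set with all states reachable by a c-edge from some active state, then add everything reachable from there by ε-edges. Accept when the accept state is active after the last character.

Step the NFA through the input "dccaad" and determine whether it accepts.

Answer: ACCEPT

Trace:
start: ε-closure({0}) = {0,2,4,6}
'd' @ 1: {1,2,3,4,6,7,8,9,10}  ✓accept
'c' @ 2: {1,2,3,4,5,6,7,8,9,10}  ✓accept
'c' @ 3: {1,2,3,4,5,6,7,8,9,10}  ✓accept
'a' @ 4: {1,2,3,4,5,6,8,9,10,11,12}  ✓accept
'a' @ 5: {1,2,3,4,5,6,8,9,10,11,12,13}  ✓accept
'd' @ 6: {1,2,3,4,6,7,8,9,10,11,12,13}  ✓accept
after full input: {1,2,3,4,6,7,8,9,10,11,12,13}  (accept=9 in)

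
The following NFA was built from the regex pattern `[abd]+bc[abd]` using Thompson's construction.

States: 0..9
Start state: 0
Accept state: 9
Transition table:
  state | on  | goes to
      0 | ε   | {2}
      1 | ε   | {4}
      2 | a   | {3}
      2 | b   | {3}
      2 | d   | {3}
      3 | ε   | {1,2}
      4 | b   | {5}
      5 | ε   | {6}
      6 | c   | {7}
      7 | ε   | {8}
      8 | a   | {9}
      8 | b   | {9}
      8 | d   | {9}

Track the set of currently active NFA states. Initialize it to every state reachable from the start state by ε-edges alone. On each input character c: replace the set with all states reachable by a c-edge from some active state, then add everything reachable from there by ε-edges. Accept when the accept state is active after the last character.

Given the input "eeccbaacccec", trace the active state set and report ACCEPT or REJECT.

Answer: REJECT

Steps:
start: ε-closure({0}) = {0,2}
'e' @ 1: {}  — no active states
rest 'eccbaacccec' ignored (set empty)
final: {}; accept 9 not in set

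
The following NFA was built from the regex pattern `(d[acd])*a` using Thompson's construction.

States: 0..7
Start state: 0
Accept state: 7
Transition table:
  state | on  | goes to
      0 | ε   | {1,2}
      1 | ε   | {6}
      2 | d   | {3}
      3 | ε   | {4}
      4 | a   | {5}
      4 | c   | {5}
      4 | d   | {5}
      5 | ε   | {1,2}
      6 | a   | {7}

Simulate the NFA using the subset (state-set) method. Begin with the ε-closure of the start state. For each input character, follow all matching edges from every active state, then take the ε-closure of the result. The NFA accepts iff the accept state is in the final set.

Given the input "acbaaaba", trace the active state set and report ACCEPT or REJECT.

S₀ = ε-closure({0}) = {0,1,2,6}
'a' @ 1: {7}  [accepting]
'c' @ 2: {}  — dead — no transitions
rest 'baaaba' ignored (set empty)
end set {} — state 7 not in

Answer: REJECT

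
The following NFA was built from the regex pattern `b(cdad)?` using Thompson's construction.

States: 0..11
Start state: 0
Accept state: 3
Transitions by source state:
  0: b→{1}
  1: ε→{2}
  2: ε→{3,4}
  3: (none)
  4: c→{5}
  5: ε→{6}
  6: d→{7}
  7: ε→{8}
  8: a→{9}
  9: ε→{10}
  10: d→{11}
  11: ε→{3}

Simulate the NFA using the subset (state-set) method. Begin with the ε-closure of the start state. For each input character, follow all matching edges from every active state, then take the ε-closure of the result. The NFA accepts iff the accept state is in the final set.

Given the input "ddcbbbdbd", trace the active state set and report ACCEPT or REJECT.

start: ε-closure({0}) = {0}
'd' @ 1: {}  — no active states
rest 'dcbbbdbd' ignored (set empty)
after full input: {}  (accept=3 not in)

Answer: REJECT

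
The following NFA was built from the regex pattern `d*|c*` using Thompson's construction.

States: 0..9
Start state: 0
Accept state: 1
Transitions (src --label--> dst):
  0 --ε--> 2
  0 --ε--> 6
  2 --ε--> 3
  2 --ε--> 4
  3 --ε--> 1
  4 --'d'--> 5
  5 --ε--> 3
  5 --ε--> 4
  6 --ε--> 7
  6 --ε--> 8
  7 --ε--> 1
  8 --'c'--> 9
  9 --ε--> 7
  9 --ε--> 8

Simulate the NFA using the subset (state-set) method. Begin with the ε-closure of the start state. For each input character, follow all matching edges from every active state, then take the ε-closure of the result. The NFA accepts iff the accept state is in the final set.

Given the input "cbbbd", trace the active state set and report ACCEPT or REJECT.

S₀ = ε-closure({0}) = {0,1,2,3,4,6,7,8}
'c' @ 1: {1,7,8,9}  (accept∈set)
'b' @ 2: {}  — dead — no transitions
rest 'bbd' ignored (set empty)
after full input: {}  (accept=1 not in)

Answer: REJECT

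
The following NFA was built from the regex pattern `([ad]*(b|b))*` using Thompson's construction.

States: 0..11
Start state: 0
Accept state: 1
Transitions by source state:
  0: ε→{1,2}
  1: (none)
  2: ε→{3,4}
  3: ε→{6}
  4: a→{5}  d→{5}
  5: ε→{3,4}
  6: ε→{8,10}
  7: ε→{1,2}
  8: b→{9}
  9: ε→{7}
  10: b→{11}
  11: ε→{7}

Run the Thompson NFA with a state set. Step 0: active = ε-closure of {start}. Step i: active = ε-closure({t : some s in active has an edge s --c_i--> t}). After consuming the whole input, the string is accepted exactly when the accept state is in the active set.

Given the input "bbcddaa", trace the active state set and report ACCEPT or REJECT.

initial (ε-close {0}): {0,1,2,3,4,6,8,10}
'b' @ 1: {1,2,3,4,6,7,8,9,10,11}  [accepting]
'b' @ 2: {1,2,3,4,6,7,8,9,10,11}  [accepting]
'c' @ 3: {}  — dead — no transitions
rest 'ddaa' ignored (set empty)
after full input: {}  (accept=1 not in)

Answer: REJECT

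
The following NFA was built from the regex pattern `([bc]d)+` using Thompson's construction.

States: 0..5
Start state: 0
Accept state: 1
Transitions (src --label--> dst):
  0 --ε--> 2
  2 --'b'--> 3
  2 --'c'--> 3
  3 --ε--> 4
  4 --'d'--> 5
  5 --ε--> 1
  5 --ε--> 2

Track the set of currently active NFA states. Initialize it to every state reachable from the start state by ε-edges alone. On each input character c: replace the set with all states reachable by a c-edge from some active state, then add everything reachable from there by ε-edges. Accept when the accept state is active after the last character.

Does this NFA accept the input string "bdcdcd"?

initial (ε-close {0}): {0,2}
'b' @ 1: {3,4}
'd' @ 2: {1,2,5}  ✓accept
'c' @ 3: {3,4}
'd' @ 4: {1,2,5}  ✓accept
'c' @ 5: {3,4}
'd' @ 6: {1,2,5}  ✓accept
end set {1,2,5} — state 1 in

Answer: ACCEPT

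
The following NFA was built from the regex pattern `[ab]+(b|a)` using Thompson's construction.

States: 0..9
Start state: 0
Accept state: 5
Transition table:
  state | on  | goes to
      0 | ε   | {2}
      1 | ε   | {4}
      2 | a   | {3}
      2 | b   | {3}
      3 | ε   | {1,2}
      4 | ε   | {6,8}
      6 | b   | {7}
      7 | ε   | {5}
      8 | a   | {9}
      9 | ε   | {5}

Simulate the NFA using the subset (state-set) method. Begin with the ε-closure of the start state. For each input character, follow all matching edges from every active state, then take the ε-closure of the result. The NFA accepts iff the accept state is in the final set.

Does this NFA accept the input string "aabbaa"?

initial (ε-close {0}): {0,2}
'a' @ 1: {1,2,3,4,6,8}
'a' @ 2: {1,2,3,4,5,6,8,9}  (accept∈set)
'b' @ 3: {1,2,3,4,5,6,7,8}  (accept∈set)
'b' @ 4: {1,2,3,4,5,6,7,8}  (accept∈set)
'a' @ 5: {1,2,3,4,5,6,8,9}  (accept∈set)
'a' @ 6: {1,2,3,4,5,6,8,9}  (accept∈set)
end set {1,2,3,4,5,6,8,9} — state 5 in

Answer: ACCEPT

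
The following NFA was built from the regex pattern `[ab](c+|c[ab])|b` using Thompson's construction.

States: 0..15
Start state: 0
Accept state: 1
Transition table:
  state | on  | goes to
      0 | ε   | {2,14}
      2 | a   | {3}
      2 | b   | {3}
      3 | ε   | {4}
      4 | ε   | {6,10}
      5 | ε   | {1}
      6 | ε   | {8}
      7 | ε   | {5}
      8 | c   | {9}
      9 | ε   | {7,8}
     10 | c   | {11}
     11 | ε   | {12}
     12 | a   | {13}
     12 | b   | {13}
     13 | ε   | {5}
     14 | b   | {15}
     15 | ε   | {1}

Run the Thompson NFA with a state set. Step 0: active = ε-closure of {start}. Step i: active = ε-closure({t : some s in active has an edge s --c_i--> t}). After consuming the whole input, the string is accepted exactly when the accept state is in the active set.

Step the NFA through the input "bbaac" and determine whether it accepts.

initial (ε-close {0}): {0,2,14}
'b' @ 1: {1,3,4,6,8,10,15}  (accept∈set)
'b' @ 2: {}  — dead — no transitions
rest 'aac' ignored (set empty)
final: {}; accept 1 not in set

Answer: REJECT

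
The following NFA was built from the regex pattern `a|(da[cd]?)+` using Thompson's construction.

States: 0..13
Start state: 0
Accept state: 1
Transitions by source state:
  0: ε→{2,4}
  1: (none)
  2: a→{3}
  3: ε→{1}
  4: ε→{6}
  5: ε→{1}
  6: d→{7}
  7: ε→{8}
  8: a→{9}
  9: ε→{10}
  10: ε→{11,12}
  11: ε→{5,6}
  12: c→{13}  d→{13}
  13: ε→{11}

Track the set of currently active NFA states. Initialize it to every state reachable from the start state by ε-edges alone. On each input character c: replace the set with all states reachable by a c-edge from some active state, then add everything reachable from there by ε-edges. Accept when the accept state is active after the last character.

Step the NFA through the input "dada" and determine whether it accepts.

initial (ε-close {0}): {0,2,4,6}
'd' @ 1: {7,8}
'a' @ 2: {1,5,6,9,10,11,12}  (accept∈set)
'd' @ 3: {1,5,6,7,8,11,13}  (accept∈set)
'a' @ 4: {1,5,6,9,10,11,12}  (accept∈set)
after full input: {1,5,6,9,10,11,12}  (accept=1 in)

Answer: ACCEPT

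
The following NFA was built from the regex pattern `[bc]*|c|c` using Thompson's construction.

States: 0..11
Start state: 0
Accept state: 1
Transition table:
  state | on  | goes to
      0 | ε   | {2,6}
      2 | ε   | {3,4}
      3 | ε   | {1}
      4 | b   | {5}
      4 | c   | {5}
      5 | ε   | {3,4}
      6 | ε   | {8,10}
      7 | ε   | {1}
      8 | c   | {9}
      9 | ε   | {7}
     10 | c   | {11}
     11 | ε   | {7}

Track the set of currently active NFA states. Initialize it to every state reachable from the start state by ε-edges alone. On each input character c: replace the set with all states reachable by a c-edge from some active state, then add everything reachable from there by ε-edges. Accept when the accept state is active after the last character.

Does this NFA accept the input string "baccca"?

S₀ = ε-closure({0}) = {0,1,2,3,4,6,8,10}
'b' @ 1: {1,3,4,5}  (accept∈set)
'a' @ 2: {}  — no active states
rest 'ccca' ignored (set empty)
after full input: {}  (accept=1 not in)

Answer: REJECT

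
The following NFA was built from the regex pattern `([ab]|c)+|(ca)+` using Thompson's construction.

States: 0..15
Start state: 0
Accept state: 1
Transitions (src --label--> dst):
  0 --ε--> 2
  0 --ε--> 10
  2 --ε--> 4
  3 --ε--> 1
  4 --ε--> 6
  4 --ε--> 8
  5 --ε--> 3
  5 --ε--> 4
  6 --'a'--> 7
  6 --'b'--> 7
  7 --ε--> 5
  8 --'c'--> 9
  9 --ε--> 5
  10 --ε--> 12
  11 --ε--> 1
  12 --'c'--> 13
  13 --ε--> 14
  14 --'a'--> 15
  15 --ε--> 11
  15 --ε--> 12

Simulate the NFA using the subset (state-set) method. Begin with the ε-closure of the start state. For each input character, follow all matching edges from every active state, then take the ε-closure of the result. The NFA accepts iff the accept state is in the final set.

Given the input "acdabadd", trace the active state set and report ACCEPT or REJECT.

Answer: REJECT

Steps:
start: ε-closure({0}) = {0,2,4,6,8,10,12}
'a' @ 1: {1,3,4,5,6,7,8}  ✓accept
'c' @ 2: {1,3,4,5,6,8,9}  ✓accept
'd' @ 3: {}  — state set empty
rest 'abadd' ignored (set empty)
after full input: {}  (accept=1 not in)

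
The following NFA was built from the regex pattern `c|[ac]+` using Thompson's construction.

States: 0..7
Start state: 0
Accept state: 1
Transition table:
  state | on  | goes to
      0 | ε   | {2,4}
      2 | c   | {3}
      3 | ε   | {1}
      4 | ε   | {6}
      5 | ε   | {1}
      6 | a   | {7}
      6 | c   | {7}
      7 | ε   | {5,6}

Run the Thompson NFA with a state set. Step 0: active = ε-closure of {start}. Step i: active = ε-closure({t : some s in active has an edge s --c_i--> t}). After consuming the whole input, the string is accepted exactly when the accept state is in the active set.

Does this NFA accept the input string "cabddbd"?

Answer: REJECT

Steps:
initial (ε-close {0}): {0,2,4,6}
'c' @ 1: {1,3,5,6,7}  (accept∈set)
'a' @ 2: {1,5,6,7}  (accept∈set)
'b' @ 3: {}  — dead — no transitions
rest 'ddbd' ignored (set empty)
final: {}; accept 1 not in set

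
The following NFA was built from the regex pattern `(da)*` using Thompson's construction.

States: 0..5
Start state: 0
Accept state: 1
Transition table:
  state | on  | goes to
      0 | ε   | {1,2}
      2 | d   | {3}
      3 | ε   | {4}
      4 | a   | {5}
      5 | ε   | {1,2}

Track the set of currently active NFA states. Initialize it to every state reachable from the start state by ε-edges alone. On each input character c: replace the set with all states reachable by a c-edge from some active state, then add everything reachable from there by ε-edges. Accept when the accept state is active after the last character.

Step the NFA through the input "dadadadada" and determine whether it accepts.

S₀ = ε-closure({0}) = {0,1,2}
'd' @ 1: {3,4}
'a' @ 2: {1,2,5}  (accept∈set)
'd' @ 3: {3,4}
'a' @ 4: {1,2,5}  (accept∈set)
'd' @ 5: {3,4}
'a' @ 6: {1,2,5}  (accept∈set)
'd' @ 7: {3,4}
'a' @ 8: {1,2,5}  (accept∈set)
'd' @ 9: {3,4}
'a' @ 10: {1,2,5}  (accept∈set)
end set {1,2,5} — state 1 in

Answer: ACCEPT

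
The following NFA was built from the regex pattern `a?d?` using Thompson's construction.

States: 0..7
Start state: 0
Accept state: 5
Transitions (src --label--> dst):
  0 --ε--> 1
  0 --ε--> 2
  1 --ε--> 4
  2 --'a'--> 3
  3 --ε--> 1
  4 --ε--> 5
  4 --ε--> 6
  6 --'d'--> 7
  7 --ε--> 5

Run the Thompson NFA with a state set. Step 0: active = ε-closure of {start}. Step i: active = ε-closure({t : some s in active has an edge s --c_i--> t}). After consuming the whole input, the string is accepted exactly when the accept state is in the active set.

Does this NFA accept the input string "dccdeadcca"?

Answer: REJECT

Derivation:
S₀ = ε-closure({0}) = {0,1,2,4,5,6}
'd' @ 1: {5,7}  ✓accept
'c' @ 2: {}  — dead — no transitions
rest 'cdeadcca' ignored (set empty)
end set {} — state 5 not in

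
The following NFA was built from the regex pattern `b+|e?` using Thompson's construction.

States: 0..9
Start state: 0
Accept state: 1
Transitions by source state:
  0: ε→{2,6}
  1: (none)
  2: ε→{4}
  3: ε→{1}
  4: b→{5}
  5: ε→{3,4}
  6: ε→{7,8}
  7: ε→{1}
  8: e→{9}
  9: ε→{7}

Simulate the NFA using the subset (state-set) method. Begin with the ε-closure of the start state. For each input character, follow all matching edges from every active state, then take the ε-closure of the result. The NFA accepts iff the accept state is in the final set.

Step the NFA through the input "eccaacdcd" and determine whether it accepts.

S₀ = ε-closure({0}) = {0,1,2,4,6,7,8}
'e' @ 1: {1,7,9}  [accepting]
'c' @ 2: {}  — state set empty
rest 'caacdcd' ignored (set empty)
after full input: {}  (accept=1 not in)

Answer: REJECT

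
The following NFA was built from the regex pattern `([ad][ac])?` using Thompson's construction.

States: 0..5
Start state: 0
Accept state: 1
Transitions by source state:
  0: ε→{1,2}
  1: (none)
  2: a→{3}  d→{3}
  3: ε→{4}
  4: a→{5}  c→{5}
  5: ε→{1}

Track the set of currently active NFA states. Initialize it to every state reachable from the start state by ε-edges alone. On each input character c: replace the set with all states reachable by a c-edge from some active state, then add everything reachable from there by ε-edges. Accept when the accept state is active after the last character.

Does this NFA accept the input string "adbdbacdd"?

Answer: REJECT

Steps:
initial (ε-close {0}): {0,1,2}
'a' @ 1: {3,4}
'd' @ 2: {}  — dead — no transitions
rest 'bdbacdd' ignored (set empty)
end set {} — state 1 not in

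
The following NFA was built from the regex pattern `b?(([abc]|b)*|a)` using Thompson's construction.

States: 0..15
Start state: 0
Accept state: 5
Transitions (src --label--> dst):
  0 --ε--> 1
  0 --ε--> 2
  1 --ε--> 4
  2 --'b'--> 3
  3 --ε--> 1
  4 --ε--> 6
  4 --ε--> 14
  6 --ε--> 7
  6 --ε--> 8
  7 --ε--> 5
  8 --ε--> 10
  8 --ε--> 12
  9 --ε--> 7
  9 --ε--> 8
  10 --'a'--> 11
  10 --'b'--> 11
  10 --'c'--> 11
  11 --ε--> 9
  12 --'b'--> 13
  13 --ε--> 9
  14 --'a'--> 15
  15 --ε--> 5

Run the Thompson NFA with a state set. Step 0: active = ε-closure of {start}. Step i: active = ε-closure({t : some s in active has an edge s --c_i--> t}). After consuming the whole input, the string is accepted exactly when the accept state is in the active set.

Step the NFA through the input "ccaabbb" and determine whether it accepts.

Answer: ACCEPT

Derivation:
S₀ = ε-closure({0}) = {0,1,2,4,5,6,7,8,10,12,14}
'c' @ 1: {5,7,8,9,10,11,12}  [accepting]
'c' @ 2: {5,7,8,9,10,11,12}  [accepting]
'a' @ 3: {5,7,8,9,10,11,12}  [accepting]
'a' @ 4: {5,7,8,9,10,11,12}  [accepting]
'b' @ 5: {5,7,8,9,10,11,12,13}  [accepting]
'b' @ 6: {5,7,8,9,10,11,12,13}  [accepting]
'b' @ 7: {5,7,8,9,10,11,12,13}  [accepting]
end set {5,7,8,9,10,11,12,13} — state 5 in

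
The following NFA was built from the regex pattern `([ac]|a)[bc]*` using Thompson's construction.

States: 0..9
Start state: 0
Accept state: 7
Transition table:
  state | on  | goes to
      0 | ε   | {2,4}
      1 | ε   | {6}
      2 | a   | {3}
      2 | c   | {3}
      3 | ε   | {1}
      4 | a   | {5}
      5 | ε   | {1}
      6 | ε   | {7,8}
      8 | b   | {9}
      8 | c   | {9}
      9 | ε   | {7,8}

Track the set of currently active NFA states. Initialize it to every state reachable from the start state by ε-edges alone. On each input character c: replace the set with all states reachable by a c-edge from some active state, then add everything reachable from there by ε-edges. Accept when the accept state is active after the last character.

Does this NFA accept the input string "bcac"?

start: ε-closure({0}) = {0,2,4}
'b' @ 1: {}  — dead — no transitions
rest 'cac' ignored (set empty)
after full input: {}  (accept=7 not in)

Answer: REJECT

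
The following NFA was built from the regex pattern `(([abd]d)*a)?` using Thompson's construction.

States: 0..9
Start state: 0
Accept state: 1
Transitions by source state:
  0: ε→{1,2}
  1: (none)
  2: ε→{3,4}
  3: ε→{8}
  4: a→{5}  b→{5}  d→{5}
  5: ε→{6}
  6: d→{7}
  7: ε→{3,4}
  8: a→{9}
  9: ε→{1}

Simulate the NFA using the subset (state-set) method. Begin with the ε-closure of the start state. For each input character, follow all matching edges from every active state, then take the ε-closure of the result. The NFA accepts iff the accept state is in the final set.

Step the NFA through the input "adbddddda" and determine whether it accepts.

Answer: ACCEPT

Trace:
S₀ = ε-closure({0}) = {0,1,2,3,4,8}
'a' @ 1: {1,5,6,9}  ✓accept
'd' @ 2: {3,4,7,8}
'b' @ 3: {5,6}
'd' @ 4: {3,4,7,8}
'd' @ 5: {5,6}
'd' @ 6: {3,4,7,8}
'd' @ 7: {5,6}
'd' @ 8: {3,4,7,8}
'a' @ 9: {1,5,6,9}  ✓accept
after full input: {1,5,6,9}  (accept=1 in)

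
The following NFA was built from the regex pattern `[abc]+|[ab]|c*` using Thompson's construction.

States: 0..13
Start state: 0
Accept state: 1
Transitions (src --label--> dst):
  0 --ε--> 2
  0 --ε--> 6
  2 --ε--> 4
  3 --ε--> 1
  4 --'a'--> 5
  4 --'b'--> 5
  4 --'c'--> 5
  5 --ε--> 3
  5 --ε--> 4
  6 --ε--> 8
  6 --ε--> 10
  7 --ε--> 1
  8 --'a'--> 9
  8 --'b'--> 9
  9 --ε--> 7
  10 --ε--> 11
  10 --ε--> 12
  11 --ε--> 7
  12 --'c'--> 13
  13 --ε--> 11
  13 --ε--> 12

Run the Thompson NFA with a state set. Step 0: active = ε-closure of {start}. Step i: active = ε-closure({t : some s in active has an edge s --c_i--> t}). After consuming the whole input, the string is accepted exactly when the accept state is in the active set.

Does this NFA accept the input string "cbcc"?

start: ε-closure({0}) = {0,1,2,4,6,7,8,10,11,12}
'c' @ 1: {1,3,4,5,7,11,12,13}  [accepting]
'b' @ 2: {1,3,4,5}  [accepting]
'c' @ 3: {1,3,4,5}  [accepting]
'c' @ 4: {1,3,4,5}  [accepting]
final: {1,3,4,5}; accept 1 in set

Answer: ACCEPT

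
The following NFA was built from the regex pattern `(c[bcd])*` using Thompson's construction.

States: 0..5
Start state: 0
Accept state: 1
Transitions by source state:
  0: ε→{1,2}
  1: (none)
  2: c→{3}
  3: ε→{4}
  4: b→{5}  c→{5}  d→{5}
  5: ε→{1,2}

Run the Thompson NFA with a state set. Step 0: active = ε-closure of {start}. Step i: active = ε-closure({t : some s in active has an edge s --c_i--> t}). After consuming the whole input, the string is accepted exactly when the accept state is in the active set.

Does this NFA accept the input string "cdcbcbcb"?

Answer: ACCEPT

Trace:
S₀ = ε-closure({0}) = {0,1,2}
'c' @ 1: {3,4}
'd' @ 2: {1,2,5}  (accept∈set)
'c' @ 3: {3,4}
'b' @ 4: {1,2,5}  (accept∈set)
'c' @ 5: {3,4}
'b' @ 6: {1,2,5}  (accept∈set)
'c' @ 7: {3,4}
'b' @ 8: {1,2,5}  (accept∈set)
end set {1,2,5} — state 1 in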